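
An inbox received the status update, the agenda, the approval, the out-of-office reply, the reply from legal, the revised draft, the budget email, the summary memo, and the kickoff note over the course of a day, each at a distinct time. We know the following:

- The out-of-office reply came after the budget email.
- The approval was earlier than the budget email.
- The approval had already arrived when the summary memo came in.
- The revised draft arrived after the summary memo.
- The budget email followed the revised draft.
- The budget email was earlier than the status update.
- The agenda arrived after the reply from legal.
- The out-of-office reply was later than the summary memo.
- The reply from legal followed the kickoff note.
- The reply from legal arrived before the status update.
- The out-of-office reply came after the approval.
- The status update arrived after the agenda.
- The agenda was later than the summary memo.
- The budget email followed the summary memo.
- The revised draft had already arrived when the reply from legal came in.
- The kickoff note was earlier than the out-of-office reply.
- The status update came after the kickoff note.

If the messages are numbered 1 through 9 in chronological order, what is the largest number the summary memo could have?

The summary memo must come before the agenda, the budget email, the out-of-office reply, the reply from legal, the revised draft, and the status update — 6 messages forced after it.
Everything else can be placed before the summary memo in some valid order, so the summary memo can sit as late as position 9 − 6 = 3.

3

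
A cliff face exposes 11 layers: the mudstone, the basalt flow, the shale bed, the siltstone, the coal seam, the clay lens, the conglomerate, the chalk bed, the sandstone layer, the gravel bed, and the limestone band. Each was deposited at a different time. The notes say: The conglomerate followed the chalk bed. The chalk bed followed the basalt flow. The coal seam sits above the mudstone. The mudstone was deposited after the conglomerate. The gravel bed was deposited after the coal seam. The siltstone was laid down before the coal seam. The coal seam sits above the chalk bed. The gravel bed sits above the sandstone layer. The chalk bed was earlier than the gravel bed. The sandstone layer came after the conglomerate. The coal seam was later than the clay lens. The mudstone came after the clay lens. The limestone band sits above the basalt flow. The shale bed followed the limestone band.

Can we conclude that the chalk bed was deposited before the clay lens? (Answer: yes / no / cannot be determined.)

No chain of stated constraints runs from the chalk bed to the clay lens, and none runs from the clay lens to the chalk bed either.
So the relative order of the chalk bed and the clay lens is not fixed by the given facts.

cannot be determined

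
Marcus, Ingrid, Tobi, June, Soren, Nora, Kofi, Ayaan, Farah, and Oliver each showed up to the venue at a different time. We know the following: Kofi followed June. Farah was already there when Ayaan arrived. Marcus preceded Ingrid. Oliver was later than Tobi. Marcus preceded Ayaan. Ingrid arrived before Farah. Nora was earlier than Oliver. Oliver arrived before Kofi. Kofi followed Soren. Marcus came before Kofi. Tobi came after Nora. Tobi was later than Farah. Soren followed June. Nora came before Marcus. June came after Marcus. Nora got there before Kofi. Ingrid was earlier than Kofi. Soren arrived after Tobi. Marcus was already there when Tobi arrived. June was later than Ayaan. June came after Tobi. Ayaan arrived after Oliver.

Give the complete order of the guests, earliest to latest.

Nora, Marcus, Ingrid, Farah, Tobi, Oliver, Ayaan, June, Soren, Kofi

The constraints fix every adjacent pair, so only one ordering works:
Nora → Marcus → Ingrid → Farah → Tobi → Oliver → Ayaan → June → Soren → Kofi.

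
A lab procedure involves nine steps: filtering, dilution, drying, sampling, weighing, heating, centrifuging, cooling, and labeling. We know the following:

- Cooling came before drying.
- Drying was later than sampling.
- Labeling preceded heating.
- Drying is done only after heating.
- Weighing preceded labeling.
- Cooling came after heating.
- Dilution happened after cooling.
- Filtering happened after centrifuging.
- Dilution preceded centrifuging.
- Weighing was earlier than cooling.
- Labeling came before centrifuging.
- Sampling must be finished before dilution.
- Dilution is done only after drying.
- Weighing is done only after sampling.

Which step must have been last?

filtering

Every other step has a chain of constraints placing it before filtering, so filtering is last.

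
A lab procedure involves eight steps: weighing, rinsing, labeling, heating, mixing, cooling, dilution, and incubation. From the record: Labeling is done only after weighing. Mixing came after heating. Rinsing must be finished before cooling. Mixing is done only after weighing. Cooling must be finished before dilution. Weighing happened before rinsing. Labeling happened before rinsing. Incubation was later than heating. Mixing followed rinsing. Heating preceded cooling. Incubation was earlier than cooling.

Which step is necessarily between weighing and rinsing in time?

Tracing the constraints gives weighing → labeling → rinsing, so labeling sits after weighing and before rinsing.
No other step is forced both after weighing and before rinsing.

labeling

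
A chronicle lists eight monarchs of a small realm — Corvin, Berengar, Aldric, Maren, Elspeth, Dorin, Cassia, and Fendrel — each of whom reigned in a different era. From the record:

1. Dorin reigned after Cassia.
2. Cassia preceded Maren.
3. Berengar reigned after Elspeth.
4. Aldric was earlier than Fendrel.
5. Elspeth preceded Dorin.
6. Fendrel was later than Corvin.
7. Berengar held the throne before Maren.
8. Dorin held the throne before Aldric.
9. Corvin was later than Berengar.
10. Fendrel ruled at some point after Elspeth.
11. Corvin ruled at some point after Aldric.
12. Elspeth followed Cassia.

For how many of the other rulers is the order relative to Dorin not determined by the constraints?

2

Forced before Dorin: Cassia and Elspeth; forced after Dorin: Aldric, Corvin, and Fendrel.
That leaves Berengar and Maren with no forced order relative to Dorin — 2.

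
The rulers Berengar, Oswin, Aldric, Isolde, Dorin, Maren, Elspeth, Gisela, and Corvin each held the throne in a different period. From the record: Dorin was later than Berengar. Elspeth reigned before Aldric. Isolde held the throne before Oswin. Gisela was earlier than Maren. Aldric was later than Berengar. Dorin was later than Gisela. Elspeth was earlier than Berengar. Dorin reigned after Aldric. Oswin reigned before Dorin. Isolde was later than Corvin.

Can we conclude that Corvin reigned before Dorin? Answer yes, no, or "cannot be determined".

yes

Chain the constraints: Corvin → Isolde → Oswin → Dorin. Each link is directly stated, so Corvin comes before Dorin.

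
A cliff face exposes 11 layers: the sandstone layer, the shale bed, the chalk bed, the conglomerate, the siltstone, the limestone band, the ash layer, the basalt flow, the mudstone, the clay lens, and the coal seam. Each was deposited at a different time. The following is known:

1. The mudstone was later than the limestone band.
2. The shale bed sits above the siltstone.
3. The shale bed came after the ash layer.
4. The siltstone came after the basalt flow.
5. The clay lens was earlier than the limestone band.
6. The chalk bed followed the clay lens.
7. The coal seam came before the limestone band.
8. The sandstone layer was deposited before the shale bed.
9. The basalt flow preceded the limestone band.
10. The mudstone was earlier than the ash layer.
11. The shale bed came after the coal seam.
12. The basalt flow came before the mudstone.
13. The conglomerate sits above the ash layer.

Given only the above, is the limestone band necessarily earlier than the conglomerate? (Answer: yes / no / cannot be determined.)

Chain the constraints: the limestone band → the mudstone → the ash layer → the conglomerate. Each link is directly stated, so the limestone band comes before the conglomerate.

yes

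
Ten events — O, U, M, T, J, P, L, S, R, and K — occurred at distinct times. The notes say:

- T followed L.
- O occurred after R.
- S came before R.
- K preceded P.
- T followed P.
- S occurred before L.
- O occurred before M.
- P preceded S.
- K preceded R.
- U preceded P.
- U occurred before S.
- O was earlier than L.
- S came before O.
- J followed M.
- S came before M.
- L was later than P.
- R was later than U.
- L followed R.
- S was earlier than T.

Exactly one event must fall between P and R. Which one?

S

Tracing the constraints gives P → S → R, so S sits after P and before R.
No other event is forced both after P and before R.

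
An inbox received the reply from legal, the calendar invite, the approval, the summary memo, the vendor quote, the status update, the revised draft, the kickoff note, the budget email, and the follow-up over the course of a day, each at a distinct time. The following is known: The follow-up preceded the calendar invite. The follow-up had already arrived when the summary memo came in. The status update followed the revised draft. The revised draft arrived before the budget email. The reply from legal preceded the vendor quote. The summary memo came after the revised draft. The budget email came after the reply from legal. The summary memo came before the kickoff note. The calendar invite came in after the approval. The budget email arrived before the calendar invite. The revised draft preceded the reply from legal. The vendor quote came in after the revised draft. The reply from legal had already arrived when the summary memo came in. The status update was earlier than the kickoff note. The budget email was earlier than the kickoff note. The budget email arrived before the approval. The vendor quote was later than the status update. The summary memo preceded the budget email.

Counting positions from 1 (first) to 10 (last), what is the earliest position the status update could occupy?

2

The revised draft must come before the status update — 1 forced predecessor.
Nothing else is forced ahead of the status update, so its earliest slot is position 1 + 1 = 2.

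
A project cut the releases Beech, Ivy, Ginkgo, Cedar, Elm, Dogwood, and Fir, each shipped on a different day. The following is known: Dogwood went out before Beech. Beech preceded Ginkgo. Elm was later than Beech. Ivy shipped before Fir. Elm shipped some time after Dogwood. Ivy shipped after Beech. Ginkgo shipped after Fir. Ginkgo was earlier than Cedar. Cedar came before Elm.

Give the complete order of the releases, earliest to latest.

Dogwood, Beech, Ivy, Fir, Ginkgo, Cedar, Elm

The constraints fix every adjacent pair, so only one ordering works:
Dogwood → Beech → Ivy → Fir → Ginkgo → Cedar → Elm.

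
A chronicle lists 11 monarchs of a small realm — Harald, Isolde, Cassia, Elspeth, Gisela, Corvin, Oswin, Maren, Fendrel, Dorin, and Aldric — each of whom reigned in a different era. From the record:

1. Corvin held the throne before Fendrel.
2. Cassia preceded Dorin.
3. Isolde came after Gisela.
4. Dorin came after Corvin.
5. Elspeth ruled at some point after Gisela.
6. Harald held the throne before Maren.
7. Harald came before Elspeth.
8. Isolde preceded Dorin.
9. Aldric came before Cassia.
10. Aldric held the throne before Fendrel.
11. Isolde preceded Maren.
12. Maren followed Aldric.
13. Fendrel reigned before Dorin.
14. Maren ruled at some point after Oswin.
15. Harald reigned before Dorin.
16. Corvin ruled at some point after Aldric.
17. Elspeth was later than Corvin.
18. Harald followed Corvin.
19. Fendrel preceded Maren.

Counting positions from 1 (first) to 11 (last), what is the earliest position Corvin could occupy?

2

Aldric must come before Corvin — 1 forced predecessor.
Nothing else is forced ahead of Corvin, so their earliest slot is position 1 + 1 = 2.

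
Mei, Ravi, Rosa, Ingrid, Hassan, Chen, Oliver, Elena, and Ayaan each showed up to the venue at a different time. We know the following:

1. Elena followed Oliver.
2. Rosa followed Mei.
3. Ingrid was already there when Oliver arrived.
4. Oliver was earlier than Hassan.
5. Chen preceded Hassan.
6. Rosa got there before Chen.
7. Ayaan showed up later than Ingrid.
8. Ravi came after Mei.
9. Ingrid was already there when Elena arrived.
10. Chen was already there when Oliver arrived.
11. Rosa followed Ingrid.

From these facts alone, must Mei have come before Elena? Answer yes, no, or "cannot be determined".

Chain the constraints: Mei → Rosa → Chen → Oliver → Elena. Each link is directly stated, so Mei comes before Elena.

yes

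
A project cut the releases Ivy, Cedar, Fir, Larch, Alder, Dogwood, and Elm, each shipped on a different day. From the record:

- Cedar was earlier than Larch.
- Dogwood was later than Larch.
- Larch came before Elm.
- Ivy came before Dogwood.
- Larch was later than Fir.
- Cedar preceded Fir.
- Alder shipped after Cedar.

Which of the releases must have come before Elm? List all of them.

Cedar, Fir, Larch

Directly stated before Elm: Larch.
Cedar reaches Elm via Cedar → Larch → Elm.
Fir reaches Elm via Fir → Larch → Elm.
No chain forces Dogwood (or any of the others) ahead of Elm.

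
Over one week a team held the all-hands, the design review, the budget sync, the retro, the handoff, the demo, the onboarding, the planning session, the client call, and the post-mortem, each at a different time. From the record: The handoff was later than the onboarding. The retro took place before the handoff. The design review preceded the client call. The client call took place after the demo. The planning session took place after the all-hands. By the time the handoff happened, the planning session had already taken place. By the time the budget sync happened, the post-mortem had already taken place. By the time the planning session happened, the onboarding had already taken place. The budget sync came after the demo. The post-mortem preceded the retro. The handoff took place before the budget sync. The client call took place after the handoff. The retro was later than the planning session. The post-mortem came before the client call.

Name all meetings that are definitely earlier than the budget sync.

Directly stated before the budget sync: the demo, the handoff, and the post-mortem.
The all-hands reaches the budget sync via the all-hands → the planning session → the handoff → the budget sync.
The onboarding reaches the budget sync via the onboarding → the handoff → the budget sync.
The planning session reaches the budget sync via the planning session → the handoff → the budget sync.
Likewise the retro reaches the budget sync by chaining the stated constraints.
No chain forces the design review (or any of the others) ahead of the budget sync.

the all-hands, the demo, the handoff, the onboarding, the planning session, the post-mortem, the retro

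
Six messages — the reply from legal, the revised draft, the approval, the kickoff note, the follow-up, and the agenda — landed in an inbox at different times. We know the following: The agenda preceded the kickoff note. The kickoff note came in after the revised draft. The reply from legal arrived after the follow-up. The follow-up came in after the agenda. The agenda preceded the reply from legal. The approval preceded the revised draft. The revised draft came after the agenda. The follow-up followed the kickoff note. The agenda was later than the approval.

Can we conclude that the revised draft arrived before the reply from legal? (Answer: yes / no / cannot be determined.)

Chain the constraints: the revised draft → the kickoff note → the follow-up → the reply from legal. Each link is directly stated, so the revised draft comes before the reply from legal.

yes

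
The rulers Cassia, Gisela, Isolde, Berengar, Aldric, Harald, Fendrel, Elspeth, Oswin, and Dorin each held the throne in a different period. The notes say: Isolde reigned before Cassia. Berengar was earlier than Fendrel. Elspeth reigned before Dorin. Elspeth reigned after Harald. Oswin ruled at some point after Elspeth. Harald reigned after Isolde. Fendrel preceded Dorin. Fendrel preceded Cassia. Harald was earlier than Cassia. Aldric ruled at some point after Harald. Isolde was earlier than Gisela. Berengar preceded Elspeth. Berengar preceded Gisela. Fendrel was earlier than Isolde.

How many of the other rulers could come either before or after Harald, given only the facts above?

Forced before Harald: Berengar, Fendrel, and Isolde; forced after Harald: Aldric, Cassia, Dorin, Elspeth, and Oswin.
That leaves Gisela with no forced order relative to Harald — 1.

1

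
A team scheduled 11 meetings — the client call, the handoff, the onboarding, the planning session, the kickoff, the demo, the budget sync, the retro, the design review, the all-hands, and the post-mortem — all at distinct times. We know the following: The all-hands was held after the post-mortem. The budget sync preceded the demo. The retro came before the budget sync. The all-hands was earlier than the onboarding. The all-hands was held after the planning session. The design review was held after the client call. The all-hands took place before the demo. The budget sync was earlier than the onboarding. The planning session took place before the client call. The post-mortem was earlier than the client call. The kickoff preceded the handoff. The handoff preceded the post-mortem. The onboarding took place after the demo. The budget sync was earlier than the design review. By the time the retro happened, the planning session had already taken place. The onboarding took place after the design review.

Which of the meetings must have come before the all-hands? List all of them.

the handoff, the kickoff, the planning session, the post-mortem

Directly stated before the all-hands: the planning session and the post-mortem.
The handoff reaches the all-hands via the handoff → the post-mortem → the all-hands.
The kickoff reaches the all-hands via the kickoff → the handoff → the post-mortem → the all-hands.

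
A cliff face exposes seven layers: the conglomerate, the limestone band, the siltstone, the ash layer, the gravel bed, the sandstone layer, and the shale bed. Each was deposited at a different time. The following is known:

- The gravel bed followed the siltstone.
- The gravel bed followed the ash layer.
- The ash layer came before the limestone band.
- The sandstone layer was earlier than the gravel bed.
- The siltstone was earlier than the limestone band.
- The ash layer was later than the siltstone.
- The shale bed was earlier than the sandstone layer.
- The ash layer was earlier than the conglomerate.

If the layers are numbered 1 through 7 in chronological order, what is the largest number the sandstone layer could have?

6

The sandstone layer must come before the gravel bed — 1 layer forced after it.
Everything else can be placed before the sandstone layer in some valid order, so the sandstone layer can sit as late as position 7 − 1 = 6.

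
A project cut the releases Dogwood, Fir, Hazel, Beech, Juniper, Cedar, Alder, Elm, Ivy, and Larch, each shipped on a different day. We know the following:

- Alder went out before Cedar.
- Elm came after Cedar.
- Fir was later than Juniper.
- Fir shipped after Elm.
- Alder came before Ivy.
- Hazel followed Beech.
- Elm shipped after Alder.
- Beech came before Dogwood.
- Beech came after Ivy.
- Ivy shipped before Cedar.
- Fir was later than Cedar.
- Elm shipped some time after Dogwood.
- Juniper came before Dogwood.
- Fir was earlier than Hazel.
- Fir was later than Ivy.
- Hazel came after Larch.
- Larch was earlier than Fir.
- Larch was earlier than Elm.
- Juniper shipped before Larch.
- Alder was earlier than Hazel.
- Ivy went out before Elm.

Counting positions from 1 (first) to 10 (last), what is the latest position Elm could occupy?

Elm must come before Fir and Hazel — 2 releases forced after it.
Everything else can be placed before Elm in some valid order, so Elm can sit as late as position 10 − 2 = 8.

8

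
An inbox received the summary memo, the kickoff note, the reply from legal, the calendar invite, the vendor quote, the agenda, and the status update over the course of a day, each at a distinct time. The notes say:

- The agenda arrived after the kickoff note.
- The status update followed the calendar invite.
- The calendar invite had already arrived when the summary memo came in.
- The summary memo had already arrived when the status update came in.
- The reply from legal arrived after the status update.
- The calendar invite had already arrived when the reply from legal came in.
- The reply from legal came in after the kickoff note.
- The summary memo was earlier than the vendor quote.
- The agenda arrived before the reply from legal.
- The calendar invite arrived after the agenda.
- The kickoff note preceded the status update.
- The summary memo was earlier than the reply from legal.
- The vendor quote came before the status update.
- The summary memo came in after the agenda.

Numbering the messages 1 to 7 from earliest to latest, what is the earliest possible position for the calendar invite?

3

The agenda and the kickoff note must both come before the calendar invite — 2 forced predecessors.
Nothing else is forced ahead of the calendar invite, so its earliest slot is position 2 + 1 = 3.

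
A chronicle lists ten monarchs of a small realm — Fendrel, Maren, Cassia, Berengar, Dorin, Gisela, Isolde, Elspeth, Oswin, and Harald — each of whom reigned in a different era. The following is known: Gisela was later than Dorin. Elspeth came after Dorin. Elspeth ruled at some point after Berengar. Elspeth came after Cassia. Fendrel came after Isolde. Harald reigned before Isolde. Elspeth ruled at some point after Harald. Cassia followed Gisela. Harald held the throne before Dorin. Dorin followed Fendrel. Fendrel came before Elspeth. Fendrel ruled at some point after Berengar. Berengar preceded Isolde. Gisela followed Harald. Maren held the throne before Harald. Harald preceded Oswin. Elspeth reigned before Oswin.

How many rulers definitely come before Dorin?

Directly stated before Dorin: Fendrel and Harald.
Berengar reaches Dorin via Berengar → Fendrel → Dorin.
Isolde reaches Dorin via Isolde → Fendrel → Dorin.
Maren reaches Dorin via Maren → Harald → Dorin.
No chain forces Oswin (or any of the others) ahead of Dorin.
That's Berengar, Fendrel, Harald, Isolde, and Maren — 5 in all.

5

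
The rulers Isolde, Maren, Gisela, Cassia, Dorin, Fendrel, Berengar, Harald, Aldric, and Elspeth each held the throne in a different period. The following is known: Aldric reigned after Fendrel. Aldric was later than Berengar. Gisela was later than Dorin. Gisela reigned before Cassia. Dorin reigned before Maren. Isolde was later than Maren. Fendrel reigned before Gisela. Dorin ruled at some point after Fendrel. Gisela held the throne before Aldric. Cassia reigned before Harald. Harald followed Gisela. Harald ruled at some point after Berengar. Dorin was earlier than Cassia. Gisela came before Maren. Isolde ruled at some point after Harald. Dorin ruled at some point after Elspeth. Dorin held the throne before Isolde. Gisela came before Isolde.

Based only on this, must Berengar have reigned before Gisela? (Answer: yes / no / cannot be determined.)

cannot be determined

No chain of stated constraints runs from Berengar to Gisela, and none runs from Gisela to Berengar either.
So the relative order of Berengar and Gisela is not fixed by the given facts.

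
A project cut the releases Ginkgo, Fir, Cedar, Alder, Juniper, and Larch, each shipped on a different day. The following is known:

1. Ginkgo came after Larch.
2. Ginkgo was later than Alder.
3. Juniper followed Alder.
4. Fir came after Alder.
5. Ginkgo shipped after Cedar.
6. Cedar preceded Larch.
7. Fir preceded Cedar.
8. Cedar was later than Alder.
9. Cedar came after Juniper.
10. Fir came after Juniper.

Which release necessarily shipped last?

Ginkgo

Every other release has a chain of constraints placing it before Ginkgo, so Ginkgo is last.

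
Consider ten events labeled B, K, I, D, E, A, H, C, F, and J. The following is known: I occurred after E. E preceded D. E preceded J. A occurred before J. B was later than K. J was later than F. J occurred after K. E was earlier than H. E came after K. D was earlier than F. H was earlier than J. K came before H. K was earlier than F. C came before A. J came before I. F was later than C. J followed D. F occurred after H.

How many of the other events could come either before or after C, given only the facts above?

Forced after C: A, F, I, and J.
That leaves B, D, E, H, and K with no forced order relative to C — 5.

5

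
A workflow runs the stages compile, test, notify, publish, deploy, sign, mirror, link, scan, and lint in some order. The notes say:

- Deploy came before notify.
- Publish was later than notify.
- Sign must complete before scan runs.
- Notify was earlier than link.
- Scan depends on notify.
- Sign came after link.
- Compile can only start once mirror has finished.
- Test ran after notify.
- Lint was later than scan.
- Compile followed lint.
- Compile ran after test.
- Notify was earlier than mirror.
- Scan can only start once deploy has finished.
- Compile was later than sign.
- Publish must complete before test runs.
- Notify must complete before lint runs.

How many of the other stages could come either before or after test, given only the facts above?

Forced before test: deploy, notify, and publish; forced after test: compile.
That leaves link, lint, mirror, scan, and sign with no forced order relative to test — 5.

5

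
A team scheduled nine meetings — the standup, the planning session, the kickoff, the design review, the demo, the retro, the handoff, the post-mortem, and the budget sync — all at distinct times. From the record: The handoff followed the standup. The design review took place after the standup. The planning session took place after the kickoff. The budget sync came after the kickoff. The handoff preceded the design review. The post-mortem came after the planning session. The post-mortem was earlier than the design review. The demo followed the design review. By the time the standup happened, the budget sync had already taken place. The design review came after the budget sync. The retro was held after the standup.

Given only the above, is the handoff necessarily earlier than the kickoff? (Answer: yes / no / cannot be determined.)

no

Tracing the constraints gives the kickoff → the budget sync → the standup → the handoff, so the kickoff must come before the handoff.
That means the handoff cannot be before the kickoff.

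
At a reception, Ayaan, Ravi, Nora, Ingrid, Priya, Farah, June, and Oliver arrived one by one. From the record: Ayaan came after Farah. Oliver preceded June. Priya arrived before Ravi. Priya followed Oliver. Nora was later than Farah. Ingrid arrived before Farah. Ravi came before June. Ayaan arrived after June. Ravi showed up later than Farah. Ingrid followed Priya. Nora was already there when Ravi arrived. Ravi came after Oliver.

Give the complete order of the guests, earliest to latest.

Oliver, Priya, Ingrid, Farah, Nora, Ravi, June, Ayaan

The constraints fix every adjacent pair, so only one ordering works:
Oliver → Priya → Ingrid → Farah → Nora → Ravi → June → Ayaan.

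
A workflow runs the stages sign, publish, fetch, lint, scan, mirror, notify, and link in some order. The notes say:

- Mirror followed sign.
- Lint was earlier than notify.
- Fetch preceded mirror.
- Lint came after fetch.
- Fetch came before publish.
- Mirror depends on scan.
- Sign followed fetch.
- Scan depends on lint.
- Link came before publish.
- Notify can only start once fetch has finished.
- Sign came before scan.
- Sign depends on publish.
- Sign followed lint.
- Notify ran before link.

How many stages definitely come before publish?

4

Directly stated before publish: fetch and link.
Lint reaches publish via lint → notify → link → publish.
Notify reaches publish via notify → link → publish.
No chain forces mirror (or any of the others) ahead of publish.
That's fetch, link, lint, and notify — 4 in all.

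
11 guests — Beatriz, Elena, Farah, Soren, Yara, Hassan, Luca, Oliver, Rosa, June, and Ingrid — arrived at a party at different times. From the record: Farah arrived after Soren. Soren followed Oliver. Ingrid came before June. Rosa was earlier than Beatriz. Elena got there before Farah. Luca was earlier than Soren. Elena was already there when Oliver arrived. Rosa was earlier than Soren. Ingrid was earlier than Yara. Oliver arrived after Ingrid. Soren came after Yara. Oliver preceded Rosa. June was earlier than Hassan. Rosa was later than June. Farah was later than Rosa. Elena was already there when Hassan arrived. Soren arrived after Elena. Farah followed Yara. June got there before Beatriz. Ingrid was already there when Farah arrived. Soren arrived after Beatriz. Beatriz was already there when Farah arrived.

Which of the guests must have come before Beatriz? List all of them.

Directly stated before Beatriz: June and Rosa.
Elena reaches Beatriz via Elena → Oliver → Rosa → Beatriz.
Ingrid reaches Beatriz via Ingrid → June → Beatriz.
Oliver reaches Beatriz via Oliver → Rosa → Beatriz.

Elena, Ingrid, June, Oliver, Rosa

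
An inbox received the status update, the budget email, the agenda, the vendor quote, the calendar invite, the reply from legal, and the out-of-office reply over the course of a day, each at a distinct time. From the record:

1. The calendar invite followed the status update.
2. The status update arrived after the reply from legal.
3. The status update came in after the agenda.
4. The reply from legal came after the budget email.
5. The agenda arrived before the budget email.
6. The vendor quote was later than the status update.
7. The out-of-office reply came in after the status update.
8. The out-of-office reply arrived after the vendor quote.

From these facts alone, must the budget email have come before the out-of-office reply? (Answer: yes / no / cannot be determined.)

Chain the constraints: the budget email → the reply from legal → the status update → the out-of-office reply. Each link is directly stated, so the budget email comes before the out-of-office reply.

yes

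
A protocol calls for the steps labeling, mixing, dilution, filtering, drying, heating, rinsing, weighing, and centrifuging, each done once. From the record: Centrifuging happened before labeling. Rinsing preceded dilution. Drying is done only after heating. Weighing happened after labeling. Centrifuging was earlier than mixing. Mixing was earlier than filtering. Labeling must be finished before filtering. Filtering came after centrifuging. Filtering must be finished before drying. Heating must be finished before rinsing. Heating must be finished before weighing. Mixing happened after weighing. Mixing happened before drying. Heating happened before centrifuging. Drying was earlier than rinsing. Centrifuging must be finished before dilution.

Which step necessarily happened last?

dilution

Every other step has a chain of constraints placing it before dilution, so dilution is last.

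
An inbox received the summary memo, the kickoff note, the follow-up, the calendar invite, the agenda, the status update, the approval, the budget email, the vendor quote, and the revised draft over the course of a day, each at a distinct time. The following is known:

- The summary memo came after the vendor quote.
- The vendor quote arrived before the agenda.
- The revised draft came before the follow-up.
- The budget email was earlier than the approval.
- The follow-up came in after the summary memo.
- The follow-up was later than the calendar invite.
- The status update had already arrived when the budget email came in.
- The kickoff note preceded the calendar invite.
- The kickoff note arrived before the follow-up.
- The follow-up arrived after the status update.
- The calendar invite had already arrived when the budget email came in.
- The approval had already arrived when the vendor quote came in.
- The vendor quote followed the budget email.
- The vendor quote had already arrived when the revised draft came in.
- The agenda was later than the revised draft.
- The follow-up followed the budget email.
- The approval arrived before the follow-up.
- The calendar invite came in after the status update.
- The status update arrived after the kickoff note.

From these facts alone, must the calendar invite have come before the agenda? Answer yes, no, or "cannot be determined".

Chain the constraints: the calendar invite → the budget email → the vendor quote → the agenda. Each link is directly stated, so the calendar invite comes before the agenda.

yes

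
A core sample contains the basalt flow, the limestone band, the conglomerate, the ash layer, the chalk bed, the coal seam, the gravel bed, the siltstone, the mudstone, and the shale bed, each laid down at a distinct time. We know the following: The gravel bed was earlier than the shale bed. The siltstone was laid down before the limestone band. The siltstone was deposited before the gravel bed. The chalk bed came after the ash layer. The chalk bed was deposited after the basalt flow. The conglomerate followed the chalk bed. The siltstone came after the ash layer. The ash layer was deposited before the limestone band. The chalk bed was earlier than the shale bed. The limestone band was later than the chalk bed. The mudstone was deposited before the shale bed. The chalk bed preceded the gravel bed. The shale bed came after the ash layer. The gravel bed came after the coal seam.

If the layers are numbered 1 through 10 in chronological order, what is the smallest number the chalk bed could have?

3

The ash layer and the basalt flow must both come before the chalk bed — 2 forced predecessors.
Nothing else is forced ahead of the chalk bed, so its earliest slot is position 2 + 1 = 3.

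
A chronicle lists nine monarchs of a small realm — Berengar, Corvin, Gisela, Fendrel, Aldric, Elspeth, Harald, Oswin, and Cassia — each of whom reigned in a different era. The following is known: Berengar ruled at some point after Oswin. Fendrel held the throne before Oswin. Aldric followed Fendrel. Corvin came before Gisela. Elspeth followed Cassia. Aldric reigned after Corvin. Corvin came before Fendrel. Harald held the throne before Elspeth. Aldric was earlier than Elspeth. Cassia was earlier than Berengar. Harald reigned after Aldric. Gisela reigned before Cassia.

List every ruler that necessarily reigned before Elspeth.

Aldric, Cassia, Corvin, Fendrel, Gisela, Harald

Directly stated before Elspeth: Aldric, Cassia, and Harald.
Corvin reaches Elspeth via Corvin → Aldric → Elspeth.
Fendrel reaches Elspeth via Fendrel → Aldric → Elspeth.
Gisela reaches Elspeth via Gisela → Cassia → Elspeth.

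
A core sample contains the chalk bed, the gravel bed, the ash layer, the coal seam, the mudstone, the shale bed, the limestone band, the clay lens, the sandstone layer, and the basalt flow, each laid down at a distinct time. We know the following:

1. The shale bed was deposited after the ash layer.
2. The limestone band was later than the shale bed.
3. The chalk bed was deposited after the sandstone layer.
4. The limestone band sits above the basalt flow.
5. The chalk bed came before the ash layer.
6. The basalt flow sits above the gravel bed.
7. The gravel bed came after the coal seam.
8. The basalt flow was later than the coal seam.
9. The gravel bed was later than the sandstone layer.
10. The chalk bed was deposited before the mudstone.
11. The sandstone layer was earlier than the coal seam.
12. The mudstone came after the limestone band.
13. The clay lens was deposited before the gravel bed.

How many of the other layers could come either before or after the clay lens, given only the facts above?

Forced after the clay lens: the basalt flow, the gravel bed, the limestone band, and the mudstone.
That leaves the ash layer, the chalk bed, the coal seam, the sandstone layer, and the shale bed with no forced order relative to the clay lens — 5.

5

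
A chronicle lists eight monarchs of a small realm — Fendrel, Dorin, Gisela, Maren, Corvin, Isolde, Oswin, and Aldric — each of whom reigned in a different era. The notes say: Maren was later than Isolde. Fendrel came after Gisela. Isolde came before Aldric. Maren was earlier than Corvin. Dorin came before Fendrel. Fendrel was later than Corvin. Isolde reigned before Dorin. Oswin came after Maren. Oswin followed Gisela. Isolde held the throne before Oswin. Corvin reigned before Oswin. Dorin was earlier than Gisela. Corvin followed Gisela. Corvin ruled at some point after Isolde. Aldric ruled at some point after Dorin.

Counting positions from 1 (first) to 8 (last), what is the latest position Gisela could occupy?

5

Gisela must come before Corvin, Fendrel, and Oswin — 3 rulers forced after them.
Everything else can be placed before Gisela in some valid order, so Gisela can sit as late as position 8 − 3 = 5.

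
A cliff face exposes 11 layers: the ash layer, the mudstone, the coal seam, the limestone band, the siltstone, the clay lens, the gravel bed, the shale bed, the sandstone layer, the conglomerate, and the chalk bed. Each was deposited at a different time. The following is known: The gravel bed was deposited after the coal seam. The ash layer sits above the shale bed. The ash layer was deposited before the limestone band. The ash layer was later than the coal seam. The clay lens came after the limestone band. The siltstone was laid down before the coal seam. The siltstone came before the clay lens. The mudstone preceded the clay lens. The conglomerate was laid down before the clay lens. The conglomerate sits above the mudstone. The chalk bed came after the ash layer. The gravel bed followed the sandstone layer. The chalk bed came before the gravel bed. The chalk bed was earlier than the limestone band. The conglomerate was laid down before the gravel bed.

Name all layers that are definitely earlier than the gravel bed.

the ash layer, the chalk bed, the coal seam, the conglomerate, the mudstone, the sandstone layer, the shale bed, the siltstone

Directly stated before the gravel bed: the chalk bed, the coal seam, the conglomerate, and the sandstone layer.
The ash layer reaches the gravel bed via the ash layer → the chalk bed → the gravel bed.
The mudstone reaches the gravel bed via the mudstone → the conglomerate → the gravel bed.
The shale bed reaches the gravel bed via the shale bed → the ash layer → the chalk bed → the gravel bed.
Likewise the siltstone reaches the gravel bed by chaining the stated constraints.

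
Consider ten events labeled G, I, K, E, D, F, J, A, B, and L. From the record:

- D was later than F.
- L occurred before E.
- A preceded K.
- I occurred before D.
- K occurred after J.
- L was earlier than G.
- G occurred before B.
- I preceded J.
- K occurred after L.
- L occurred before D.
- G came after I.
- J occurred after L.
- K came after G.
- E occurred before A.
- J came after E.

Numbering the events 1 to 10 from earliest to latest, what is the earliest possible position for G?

3

I and L must both come before G — 2 forced predecessors.
Nothing else is forced ahead of G, so its earliest slot is position 2 + 1 = 3.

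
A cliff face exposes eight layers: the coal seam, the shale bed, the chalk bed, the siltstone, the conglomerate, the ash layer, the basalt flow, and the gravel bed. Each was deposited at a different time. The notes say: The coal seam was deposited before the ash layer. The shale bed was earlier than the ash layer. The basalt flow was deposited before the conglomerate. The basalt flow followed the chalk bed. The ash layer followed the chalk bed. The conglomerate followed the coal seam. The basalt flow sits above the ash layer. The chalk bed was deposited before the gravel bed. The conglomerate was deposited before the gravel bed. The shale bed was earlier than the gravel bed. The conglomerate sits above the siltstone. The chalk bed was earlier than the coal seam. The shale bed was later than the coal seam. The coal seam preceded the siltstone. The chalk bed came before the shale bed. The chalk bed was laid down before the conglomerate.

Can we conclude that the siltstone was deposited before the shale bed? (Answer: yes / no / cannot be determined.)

No chain of stated constraints runs from the siltstone to the shale bed, and none runs from the shale bed to the siltstone either.
So the relative order of the siltstone and the shale bed is not fixed by the given facts.

cannot be determined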